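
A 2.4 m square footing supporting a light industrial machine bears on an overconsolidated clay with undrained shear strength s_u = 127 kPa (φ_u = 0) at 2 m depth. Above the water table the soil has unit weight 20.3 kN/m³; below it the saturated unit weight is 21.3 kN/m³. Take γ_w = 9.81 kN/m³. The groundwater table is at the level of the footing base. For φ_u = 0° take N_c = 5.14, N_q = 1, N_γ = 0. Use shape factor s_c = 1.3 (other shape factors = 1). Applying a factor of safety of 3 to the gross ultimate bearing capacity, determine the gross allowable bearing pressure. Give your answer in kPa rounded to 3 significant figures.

Overburden at base level: q = 20.3 × 2 = 40.6 kPa.
Cohesion term c·N_c·s_c = 127 × 5.14 × 1.3 = 848.61 kPa; surcharge term q·N_q = 40.6 × 1 = 40.6 kPa.
q_ult = 848.61 + 40.6 = 889.21 kPa.
q_all = q_ult / FS = 889.21 / 3 = 296.4 kPa.

q_all ≈ 296 kPa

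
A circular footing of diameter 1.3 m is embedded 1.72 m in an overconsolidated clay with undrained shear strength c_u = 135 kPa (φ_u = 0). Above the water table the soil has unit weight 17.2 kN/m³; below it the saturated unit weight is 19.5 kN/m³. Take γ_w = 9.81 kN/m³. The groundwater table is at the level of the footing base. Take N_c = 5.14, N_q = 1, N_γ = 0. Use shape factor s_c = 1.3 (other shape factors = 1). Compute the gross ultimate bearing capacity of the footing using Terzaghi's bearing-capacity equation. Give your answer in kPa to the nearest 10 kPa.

q = γ·D_f = 17.2 × 1.72 = 29.584 kPa.
c·N_c·s_c = 135 × 5.14 × 1.3 = 902.07 kPa
q·N_q = 29.584 × 1 = 29.584 kPa
q_ult = 902.07 + 29.584 = 931.65 kPa.

q_ult ≈ 930 kPa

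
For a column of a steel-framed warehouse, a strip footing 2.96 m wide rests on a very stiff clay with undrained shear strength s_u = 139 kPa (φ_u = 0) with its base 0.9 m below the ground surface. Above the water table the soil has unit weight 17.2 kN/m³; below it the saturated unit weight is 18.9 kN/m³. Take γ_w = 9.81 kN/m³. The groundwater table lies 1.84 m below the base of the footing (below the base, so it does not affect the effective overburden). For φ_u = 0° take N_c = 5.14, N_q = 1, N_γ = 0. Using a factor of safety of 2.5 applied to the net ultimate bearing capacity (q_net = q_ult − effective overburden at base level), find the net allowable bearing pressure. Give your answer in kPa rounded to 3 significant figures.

Overburden at base level: q = 17.2 × 0.9 = 15.48 kPa.
Cohesion term c·N_c = 139 × 5.14 = 714.46 kPa; surcharge term q·N_q = 15.48 × 1 = 15.48 kPa.
q_ult = 714.46 + 15.48 = 729.94 kPa.
Net ultimate: q_net = 729.94 − 15.48 = 714.46 kPa.
q_all(net) = 714.46 / 2.5 = 285.78 kPa.

q_all(net) ≈ 286 kPa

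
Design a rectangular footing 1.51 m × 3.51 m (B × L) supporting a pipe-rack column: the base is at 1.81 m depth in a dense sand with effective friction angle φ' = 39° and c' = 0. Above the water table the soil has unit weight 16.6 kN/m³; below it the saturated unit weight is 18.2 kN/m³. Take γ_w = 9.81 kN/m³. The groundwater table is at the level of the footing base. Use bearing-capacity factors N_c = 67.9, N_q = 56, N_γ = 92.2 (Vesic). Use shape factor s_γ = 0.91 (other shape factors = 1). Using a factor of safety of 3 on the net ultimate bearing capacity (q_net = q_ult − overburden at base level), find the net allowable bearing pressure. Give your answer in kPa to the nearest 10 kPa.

q_all(net) ≈ 730 kPa

q = γ·D_f = 16.6 × 1.81 = 30.046 kPa.
For the ½γBN_γ term take γ' = 18.2 − 9.81 = 8.39 kN/m³ (soil below base is submerged).
q·N_q = 30.046 × 56 = 1682.6 kPa
0.5·γ·B·N_γ·s_γ = 0.5 × 8.39 × 1.51 × 92.2 × 0.91 = 531.47 kPa
q_ult = 1682.6 + 531.47 = 2214 kPa.
q_net = 2214 − 30.046 = 2184 kPa.
q_all(net) = 2184 / 3 = 728 kPa.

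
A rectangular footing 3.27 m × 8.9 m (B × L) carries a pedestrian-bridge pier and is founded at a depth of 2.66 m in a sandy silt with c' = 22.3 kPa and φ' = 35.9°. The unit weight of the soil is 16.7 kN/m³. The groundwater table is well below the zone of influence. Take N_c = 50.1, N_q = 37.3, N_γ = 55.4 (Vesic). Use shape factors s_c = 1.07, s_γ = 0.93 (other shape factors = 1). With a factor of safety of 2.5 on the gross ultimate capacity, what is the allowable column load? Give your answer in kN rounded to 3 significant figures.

P_all ≈ 49600 kN

q = γ·D_f = 16.7 × 2.66 = 44.422 kPa.
c·N_c·s_c = 22.3 × 50.1 × 1.07 = 1195.4 kPa
q·N_q = 44.422 × 37.3 = 1656.9 kPa
0.5·γ·B·N_γ·s_γ = 0.5 × 16.7 × 3.27 × 55.4 × 0.93 = 1406.8 kPa
q_ult = 1195.4 + 1656.9 + 1406.8 = 4259.2 kPa.
Gross allowable pressure q_all = 4259.2 / 2.5 = 1703.7 kPa.
Footing area = 29.103 m², so allowable column load = 1703.7 × 29.103 = 49582 kN.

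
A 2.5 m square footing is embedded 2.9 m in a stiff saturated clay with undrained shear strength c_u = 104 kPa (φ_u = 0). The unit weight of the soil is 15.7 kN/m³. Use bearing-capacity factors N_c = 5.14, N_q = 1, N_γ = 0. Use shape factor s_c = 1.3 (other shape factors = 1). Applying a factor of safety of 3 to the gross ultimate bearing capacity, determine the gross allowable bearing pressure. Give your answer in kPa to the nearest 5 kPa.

Effective surcharge at the founding depth q = γ·D_f = 15.7 × 2.9 = 45.53 kPa.
q_ult = c·N_c·s_c + q·N_q
     = 104 × 5.14 × 1.3 + 45.53 × 1
     = 694.93 + 45.53 = 740.46 kPa.
q_all = q_ult / FS = 740.46 / 3 = 246.82 kPa.

q_all ≈ 245 kPa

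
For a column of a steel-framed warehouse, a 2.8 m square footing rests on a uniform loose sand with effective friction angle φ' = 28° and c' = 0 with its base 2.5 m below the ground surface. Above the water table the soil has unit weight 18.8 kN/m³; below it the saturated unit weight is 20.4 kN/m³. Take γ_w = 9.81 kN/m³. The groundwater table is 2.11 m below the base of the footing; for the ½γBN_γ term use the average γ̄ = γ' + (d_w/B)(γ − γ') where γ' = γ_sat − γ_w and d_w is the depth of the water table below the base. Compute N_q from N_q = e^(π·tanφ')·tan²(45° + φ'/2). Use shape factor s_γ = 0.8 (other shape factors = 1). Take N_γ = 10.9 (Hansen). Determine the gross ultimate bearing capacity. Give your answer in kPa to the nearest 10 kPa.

q_ult ≈ 900 kPa

tan28° = 0.5317, so N_q = e^(π×0.5317)·tan²(59°) = 5.314 × 2.77 = 14.72.
Effective surcharge at the founding depth q = γ·D_f = 18.8 × 2.5 = 47 kPa.
With d_w = 2.11 m < B, γ̄ = 10.59 + (2.11/2.8) × (18.8 − 10.59) = 16.777 kN/m³.
q_ult = q·N_q + 0.5·γ·B·N_γ·s_γ
     = 47 × 14.72 + 0.5 × 16.777 × 2.8 × 10.9 × 0.8
     = 691.83 + 204.81 = 896.65 kPa.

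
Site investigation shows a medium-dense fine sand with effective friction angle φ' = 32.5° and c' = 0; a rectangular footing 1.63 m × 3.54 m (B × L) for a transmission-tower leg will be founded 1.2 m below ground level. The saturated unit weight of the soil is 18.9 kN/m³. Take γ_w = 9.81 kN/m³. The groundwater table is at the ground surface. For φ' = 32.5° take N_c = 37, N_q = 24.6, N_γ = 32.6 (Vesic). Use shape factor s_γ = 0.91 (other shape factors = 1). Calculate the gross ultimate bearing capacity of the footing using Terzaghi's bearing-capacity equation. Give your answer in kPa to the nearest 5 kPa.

q_ult ≈ 490 kPa

γ' = 18.9 − 9.81 = 9.09 kN/m³ (submerged throughout). q = 9.09 × 1.2 = 10.908 kPa; the same γ' applies in the ½γBN_γ term.
q·N_q = 10.908 × 24.6 = 268.34 kPa
0.5·γ·B·N_γ·s_γ = 0.5 × 9.09 × 1.63 × 32.6 × 0.91 = 219.78 kPa
q_ult = 268.34 + 219.78 = 488.11 kPa.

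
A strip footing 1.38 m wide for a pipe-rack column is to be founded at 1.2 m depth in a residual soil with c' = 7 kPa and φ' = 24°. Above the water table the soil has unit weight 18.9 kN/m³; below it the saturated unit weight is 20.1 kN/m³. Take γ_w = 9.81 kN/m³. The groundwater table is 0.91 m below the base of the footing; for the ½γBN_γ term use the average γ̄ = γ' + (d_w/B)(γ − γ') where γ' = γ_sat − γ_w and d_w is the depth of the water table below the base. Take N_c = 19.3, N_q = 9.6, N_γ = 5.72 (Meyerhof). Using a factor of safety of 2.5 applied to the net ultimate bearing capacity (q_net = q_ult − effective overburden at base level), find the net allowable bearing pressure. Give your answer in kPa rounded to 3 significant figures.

q_all(net) ≈ 157 kPa

q = γ·D_f = 18.9 × 1.2 = 22.68 kPa.
γ' = 10.29 kN/m³; averaging over the depth B below the base, γ̄ = γ' + (d_w/B)(γ − γ') = 15.968 kN/m³.
c·N_c = 7 × 19.3 = 135.1 kPa
q·N_q = 22.68 × 9.6 = 217.73 kPa
0.5·γ·B·N_γ = 0.5 × 15.968 × 1.38 × 5.72 = 63.021 kPa
q_ult = 135.1 + 217.73 + 63.021 = 415.85 kPa.
Net ultimate: q_net = 415.85 − 22.68 = 393.17 kPa.
q_all(net) = 393.17 / 2.5 = 157.27 kPa.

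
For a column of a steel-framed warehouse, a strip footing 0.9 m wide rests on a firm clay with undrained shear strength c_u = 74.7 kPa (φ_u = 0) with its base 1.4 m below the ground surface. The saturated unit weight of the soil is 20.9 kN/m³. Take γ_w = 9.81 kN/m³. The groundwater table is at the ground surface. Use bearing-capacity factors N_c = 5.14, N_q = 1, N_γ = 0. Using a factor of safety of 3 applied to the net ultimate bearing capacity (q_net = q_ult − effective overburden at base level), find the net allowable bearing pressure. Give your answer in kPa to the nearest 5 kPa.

Water table at ground surface, so effective unit weight γ' = 20.9 − 9.81 = 11.09 kN/m³ is used throughout; overburden q = 11.09 × 1.4 = 15.526 kPa.
Cohesion term c·N_c = 74.7 × 5.14 = 383.96 kPa; surcharge term q·N_q = 15.526 × 1 = 15.526 kPa.
q_ult = 383.96 + 15.526 = 399.48 kPa.
Net ultimate: q_net = 399.48 − 15.526 = 383.96 kPa.
q_all(net) = 383.96 / 3 = 127.99 kPa.

q_all(net) ≈ 130 kPa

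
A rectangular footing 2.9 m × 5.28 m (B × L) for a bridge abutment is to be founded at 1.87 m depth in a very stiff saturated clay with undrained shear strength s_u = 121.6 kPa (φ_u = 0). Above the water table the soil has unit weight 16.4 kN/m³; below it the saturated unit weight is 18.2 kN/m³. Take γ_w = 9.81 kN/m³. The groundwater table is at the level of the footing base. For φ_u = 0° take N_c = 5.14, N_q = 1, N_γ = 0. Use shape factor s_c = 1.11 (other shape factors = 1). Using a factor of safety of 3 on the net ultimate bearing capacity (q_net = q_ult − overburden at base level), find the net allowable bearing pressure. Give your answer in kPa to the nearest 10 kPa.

Effective surcharge at the founding depth q = γ·D_f = 16.4 × 1.87 = 30.668 kPa.
q_ult = c·N_c·s_c + q·N_q
     = 121.6 × 5.14 × 1.11 + 30.668 × 1
     = 693.78 + 30.668 = 724.44 kPa.
q_net = 724.44 − 30.668 = 693.78 kPa.
q_all(net) = 693.78 / 3 = 231.26 kPa.

q_all(net) ≈ 230 kPa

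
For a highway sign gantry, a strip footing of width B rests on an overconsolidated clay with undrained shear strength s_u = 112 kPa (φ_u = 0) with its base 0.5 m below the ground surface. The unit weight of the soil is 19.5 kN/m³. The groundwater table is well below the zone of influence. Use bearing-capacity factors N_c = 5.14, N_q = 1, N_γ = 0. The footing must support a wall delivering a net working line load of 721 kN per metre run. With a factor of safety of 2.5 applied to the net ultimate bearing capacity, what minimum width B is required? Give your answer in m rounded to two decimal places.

q = γ·D_f = 19.5 × 0.5 = 9.75 kPa.
c·N_c = 112 × 5.14 = 575.68 kPa
q·N_q = 9.75 × 1 = 9.75 kPa
q_ult = 575.68 + 9.75 = 585.43 kPa.
For φ = 0 the ½γBN_γ term vanishes, so q_ult is independent of B. q_net = 585.43 − 9.75 = 575.68 kPa; q_all(net) = 575.68/2.5 = 230.27 kPa.
Required width B = w / q_all(net) = 721 / 230.27 = 3.131 m.

B = 3.13 m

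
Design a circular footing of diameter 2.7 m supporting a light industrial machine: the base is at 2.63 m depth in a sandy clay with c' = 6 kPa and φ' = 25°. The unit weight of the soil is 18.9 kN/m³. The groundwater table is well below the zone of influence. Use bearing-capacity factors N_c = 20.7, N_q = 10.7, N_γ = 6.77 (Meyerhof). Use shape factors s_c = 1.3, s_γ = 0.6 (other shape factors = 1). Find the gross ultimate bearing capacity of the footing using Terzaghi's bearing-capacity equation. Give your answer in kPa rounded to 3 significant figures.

q = γ·D_f = 18.9 × 2.63 = 49.707 kPa.
c·N_c·s_c = 6 × 20.7 × 1.3 = 161.46 kPa
q·N_q = 49.707 × 10.7 = 531.86 kPa
0.5·γ·B·N_γ·s_γ = 0.5 × 18.9 × 2.7 × 6.77 × 0.6 = 103.64 kPa
q_ult = 161.46 + 531.86 + 103.64 = 796.97 kPa.

q_ult ≈ 797 kPa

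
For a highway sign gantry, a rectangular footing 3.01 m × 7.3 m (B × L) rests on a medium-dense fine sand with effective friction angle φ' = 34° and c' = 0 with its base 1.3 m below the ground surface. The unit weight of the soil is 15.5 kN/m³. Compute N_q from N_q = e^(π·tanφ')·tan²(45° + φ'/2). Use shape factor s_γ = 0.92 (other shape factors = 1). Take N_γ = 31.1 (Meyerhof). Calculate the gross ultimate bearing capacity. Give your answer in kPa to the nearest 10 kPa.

q_ult ≈ 1260 kPa

tan34° = 0.6745, so N_q = e^(π×0.6745)·tan²(62°) = 8.323 × 3.537 = 29.44.
Effective surcharge at the founding depth q = γ·D_f = 15.5 × 1.3 = 20.15 kPa.
q_ult = q·N_q + 0.5·γ·B·N_γ·s_γ
     = 20.15 × 29.44 + 0.5 × 15.5 × 3.01 × 31.1 × 0.92
     = 593.21 + 667.45 = 1260.7 kPa.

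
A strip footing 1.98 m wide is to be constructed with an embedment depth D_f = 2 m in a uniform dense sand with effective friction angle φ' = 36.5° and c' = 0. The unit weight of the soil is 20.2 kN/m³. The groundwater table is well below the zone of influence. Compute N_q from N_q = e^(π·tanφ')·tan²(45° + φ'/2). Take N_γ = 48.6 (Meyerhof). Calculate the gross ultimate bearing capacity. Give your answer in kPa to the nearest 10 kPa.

tan36.5° = 0.74, so N_q = e^(π×0.74)·tan²(63.25°) = 10.223 × 3.936 = 40.24.
Overburden at base level: q = 20.2 × 2 = 40.4 kPa.
Surcharge term q·N_q = 40.4 × 40.24 = 1625.7 kPa; self-weight term 0.5·γ·B·N_γ = 0.5 × 20.2 × 1.98 × 48.6 = 971.9 kPa.
q_ult = 1625.7 + 971.9 = 2597.6 kPa.

q_ult ≈ 2600 kPa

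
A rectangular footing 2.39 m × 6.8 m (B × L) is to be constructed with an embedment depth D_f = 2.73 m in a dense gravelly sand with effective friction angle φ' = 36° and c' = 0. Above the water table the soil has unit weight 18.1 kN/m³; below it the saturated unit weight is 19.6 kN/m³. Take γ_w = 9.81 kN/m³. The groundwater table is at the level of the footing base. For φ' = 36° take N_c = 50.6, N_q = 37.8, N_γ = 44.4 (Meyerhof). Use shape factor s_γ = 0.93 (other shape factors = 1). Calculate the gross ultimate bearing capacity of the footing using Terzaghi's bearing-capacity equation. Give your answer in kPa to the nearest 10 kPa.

q_ult ≈ 2350 kPa

Overburden at base level: q = 18.1 × 2.73 = 49.413 kPa.
Below the base the soil is submerged, so the ½γBN_γ term uses γ' = 19.6 − 9.81 = 9.79 kN/m³.
Surcharge term q·N_q = 49.413 × 37.8 = 1867.8 kPa; self-weight term 0.5·γ·B·N_γ·s_γ = 0.5 × 9.79 × 2.39 × 44.4 × 0.93 = 483.08 kPa.
q_ult = 1867.8 + 483.08 = 2350.9 kPa.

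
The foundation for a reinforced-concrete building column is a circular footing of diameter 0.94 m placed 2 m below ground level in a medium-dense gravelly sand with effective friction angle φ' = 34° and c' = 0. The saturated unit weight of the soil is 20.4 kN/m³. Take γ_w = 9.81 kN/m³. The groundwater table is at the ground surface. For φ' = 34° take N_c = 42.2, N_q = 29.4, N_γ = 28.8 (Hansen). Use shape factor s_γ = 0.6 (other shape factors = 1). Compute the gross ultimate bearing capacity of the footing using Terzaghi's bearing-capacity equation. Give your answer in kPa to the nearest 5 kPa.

q_ult ≈ 710 kPa

Water table at ground surface, so effective unit weight γ' = 20.4 − 9.81 = 10.59 kN/m³ is used throughout; overburden q = 10.59 × 2 = 21.18 kPa; the same γ' applies in the ½γBN_γ term.
Surcharge term q·N_q = 21.18 × 29.4 = 622.69 kPa; self-weight term 0.5·γ·B·N_γ·s_γ = 0.5 × 10.59 × 0.94 × 28.8 × 0.6 = 86.008 kPa.
q_ult = 622.69 + 86.008 = 708.7 kPa.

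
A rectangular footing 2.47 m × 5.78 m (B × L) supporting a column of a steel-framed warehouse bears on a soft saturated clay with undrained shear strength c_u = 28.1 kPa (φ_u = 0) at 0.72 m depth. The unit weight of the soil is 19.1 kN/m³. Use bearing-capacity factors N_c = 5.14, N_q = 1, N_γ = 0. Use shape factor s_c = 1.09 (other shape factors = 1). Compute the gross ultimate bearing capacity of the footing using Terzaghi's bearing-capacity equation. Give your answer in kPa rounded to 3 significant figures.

q_ult ≈ 171 kPa

Overburden at base level: q = 19.1 × 0.72 = 13.752 kPa.
Cohesion term c·N_c·s_c = 28.1 × 5.14 × 1.09 = 157.43 kPa; surcharge term q·N_q = 13.752 × 1 = 13.752 kPa.
q_ult = 157.43 + 13.752 = 171.19 kPa.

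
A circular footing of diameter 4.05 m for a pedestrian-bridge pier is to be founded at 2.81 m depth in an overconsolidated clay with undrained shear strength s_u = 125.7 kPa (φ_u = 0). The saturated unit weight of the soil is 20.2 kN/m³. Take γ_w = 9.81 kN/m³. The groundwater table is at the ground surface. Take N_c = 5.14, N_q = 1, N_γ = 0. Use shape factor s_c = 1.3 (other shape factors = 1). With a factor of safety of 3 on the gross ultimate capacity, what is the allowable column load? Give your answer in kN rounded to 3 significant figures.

γ' = 20.2 − 9.81 = 10.39 kN/m³ (submerged throughout). q = 10.39 × 2.81 = 29.196 kPa.
c·N_c·s_c = 125.7 × 5.14 × 1.3 = 839.93 kPa
q·N_q = 29.196 × 1 = 29.196 kPa
q_ult = 839.93 + 29.196 = 869.12 kPa.
Gross allowable pressure q_all = 869.12 / 3 = 289.71 kPa.
Footing area = 12.8825 m², so allowable column load = 289.71 × 12.8825 = 3732.2 kN.

P_all ≈ 3730 kN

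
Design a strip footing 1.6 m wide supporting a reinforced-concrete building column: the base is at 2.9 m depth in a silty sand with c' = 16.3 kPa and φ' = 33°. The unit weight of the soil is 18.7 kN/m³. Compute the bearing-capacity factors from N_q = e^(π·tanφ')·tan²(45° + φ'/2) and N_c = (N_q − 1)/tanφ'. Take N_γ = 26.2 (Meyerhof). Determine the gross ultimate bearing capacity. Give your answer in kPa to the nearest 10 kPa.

q_ult ≈ 2440 kPa

tan33° = 0.6494, so N_q = e^(π×0.6494)·tan²(61.5°) = 7.692 × 3.392 = 26.09.
N_c = (26.09 − 1)/tan33° = 38.64.
Effective surcharge at the founding depth q = γ·D_f = 18.7 × 2.9 = 54.23 kPa.
q_ult = c·N_c + q·N_q + 0.5·γ·B·N_γ
     = 16.3 × 38.638 + 54.23 × 26.092 + 0.5 × 18.7 × 1.6 × 26.2
     = 629.8 + 1415 + 391.95 = 2436.7 kPa.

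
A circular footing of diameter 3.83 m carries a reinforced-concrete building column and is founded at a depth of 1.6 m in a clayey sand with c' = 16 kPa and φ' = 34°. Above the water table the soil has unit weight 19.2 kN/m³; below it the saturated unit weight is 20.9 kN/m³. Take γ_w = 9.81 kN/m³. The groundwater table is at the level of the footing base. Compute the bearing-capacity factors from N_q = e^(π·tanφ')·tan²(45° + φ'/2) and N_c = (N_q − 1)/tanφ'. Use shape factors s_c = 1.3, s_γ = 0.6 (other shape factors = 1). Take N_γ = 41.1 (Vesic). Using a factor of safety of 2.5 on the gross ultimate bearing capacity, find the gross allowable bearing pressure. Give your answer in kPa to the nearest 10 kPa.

q_all ≈ 920 kPa

N_q = e^(π·tan34°)·tan²(62°) = 29.44; N_c = (N_q − 1)/tanφ' = 42.16.
Overburden at base level: q = 19.2 × 1.6 = 30.72 kPa.
Below the base the soil is submerged, so the ½γBN_γ term uses γ' = 20.9 − 9.81 = 11.09 kN/m³.
Cohesion term c·N_c·s_c = 16 × 42.164 × 1.3 = 877.01 kPa; surcharge term q·N_q = 30.72 × 29.44 = 904.39 kPa; self-weight term 0.5·γ·B·N_γ·s_γ = 0.5 × 11.09 × 3.83 × 41.1 × 0.6 = 523.71 kPa.
q_ult = 877.01 + 904.39 + 523.71 = 2305.1 kPa.
q_all = 2305.1 / 2.5 = 922.04 kPa.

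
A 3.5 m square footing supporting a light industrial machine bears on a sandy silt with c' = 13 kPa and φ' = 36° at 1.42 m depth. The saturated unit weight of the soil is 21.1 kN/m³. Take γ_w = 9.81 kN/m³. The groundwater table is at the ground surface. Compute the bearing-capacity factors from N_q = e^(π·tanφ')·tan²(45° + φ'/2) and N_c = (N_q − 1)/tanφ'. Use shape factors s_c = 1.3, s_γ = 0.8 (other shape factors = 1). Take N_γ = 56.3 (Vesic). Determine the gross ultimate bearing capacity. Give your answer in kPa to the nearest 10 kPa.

q_ult ≈ 2350 kPa

tan36° = 0.7265, so N_q = e^(π×0.7265)·tan²(63°) = 9.801 × 3.852 = 37.75.
N_c = (37.75 − 1)/tan36° = 50.59.
Water table at ground surface, so effective unit weight γ' = 21.1 − 9.81 = 11.29 kN/m³ is used throughout; overburden q = 11.29 × 1.42 = 16.032 kPa; the same γ' applies in the ½γBN_γ term.
Cohesion term c·N_c·s_c = 13 × 50.585 × 1.3 = 854.89 kPa; surcharge term q·N_q = 16.032 × 37.752 = 605.24 kPa; self-weight term 0.5·γ·B·N_γ·s_γ = 0.5 × 11.29 × 3.5 × 56.3 × 0.8 = 889.88 kPa.
q_ult = 854.89 + 605.24 + 889.88 = 2350 kPa.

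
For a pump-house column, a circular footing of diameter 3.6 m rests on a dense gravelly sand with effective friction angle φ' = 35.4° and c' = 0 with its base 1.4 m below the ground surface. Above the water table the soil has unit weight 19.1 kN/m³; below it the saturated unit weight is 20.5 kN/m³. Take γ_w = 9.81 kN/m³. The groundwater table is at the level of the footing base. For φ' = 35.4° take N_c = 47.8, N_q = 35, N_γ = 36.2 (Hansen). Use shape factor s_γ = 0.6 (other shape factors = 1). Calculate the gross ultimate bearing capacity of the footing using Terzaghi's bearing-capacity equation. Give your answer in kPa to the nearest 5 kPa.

q_ult ≈ 1355 kPa

Overburden at base level: q = 19.1 × 1.4 = 26.74 kPa.
Below the base the soil is submerged, so the ½γBN_γ term uses γ' = 20.5 − 9.81 = 10.69 kN/m³.
Surcharge term q·N_q = 26.74 × 35 = 935.9 kPa; self-weight term 0.5·γ·B·N_γ·s_γ = 0.5 × 10.69 × 3.6 × 36.2 × 0.6 = 417.94 kPa.
q_ult = 935.9 + 417.94 = 1353.8 kPa.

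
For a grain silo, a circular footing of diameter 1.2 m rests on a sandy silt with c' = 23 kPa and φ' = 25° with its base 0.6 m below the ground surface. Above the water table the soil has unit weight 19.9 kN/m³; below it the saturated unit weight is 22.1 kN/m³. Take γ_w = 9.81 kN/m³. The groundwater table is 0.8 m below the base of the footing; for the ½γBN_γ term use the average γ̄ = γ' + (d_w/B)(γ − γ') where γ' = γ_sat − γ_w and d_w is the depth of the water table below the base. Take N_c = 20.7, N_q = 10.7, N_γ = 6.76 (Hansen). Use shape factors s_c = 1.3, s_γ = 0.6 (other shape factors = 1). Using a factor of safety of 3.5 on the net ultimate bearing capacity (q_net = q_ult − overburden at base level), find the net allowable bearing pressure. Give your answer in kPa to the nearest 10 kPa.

Effective surcharge at the founding depth q = γ·D_f = 19.9 × 0.6 = 11.94 kPa.
With d_w = 0.8 m < B, γ̄ = 12.29 + (0.8/1.2) × (19.9 − 12.29) = 17.363 kN/m³.
q_ult = c·N_c·s_c + q·N_q + 0.5·γ·B·N_γ·s_γ
     = 23 × 20.7 × 1.3 + 11.94 × 10.7 + 0.5 × 17.363 × 1.2 × 6.76 × 0.6
     = 618.93 + 127.76 + 42.255 = 788.94 kPa.
q_net = 788.94 − 11.94 = 777 kPa.
q_all(net) = 777 / 3.5 = 222 kPa.

q_all(net) ≈ 220 kPa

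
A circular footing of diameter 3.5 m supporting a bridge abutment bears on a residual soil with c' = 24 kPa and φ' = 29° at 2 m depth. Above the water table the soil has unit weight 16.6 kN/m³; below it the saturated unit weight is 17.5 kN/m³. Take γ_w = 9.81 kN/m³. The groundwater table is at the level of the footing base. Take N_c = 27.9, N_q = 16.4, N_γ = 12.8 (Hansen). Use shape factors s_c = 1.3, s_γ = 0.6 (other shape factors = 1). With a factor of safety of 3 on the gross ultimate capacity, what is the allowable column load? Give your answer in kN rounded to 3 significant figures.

P_all ≈ 4870 kN

q = γ·D_f = 16.6 × 2 = 33.2 kPa.
For the ½γBN_γ term take γ' = 17.5 − 9.81 = 7.69 kN/m³ (soil below base is submerged).
c·N_c·s_c = 24 × 27.9 × 1.3 = 870.48 kPa
q·N_q = 33.2 × 16.4 = 544.48 kPa
0.5·γ·B·N_γ·s_γ = 0.5 × 7.69 × 3.5 × 12.8 × 0.6 = 103.35 kPa
q_ult = 870.48 + 544.48 + 103.35 = 1518.3 kPa.
Gross allowable pressure q_all = 1518.3 / 3 = 506.1 kPa.
Footing area = 9.6211 m², so allowable column load = 506.1 × 9.6211 = 4869.3 kN.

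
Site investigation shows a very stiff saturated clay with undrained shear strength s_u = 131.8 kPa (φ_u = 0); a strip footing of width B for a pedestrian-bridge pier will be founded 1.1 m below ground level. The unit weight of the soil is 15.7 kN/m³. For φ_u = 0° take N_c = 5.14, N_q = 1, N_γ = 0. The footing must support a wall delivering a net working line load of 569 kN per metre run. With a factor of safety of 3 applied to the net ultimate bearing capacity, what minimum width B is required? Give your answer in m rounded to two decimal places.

B = 2.52 m

Effective surcharge at the founding depth q = γ·D_f = 15.7 × 1.1 = 17.27 kPa.
q_ult = c·N_c + q·N_q
     = 131.8 × 5.14 + 17.27 × 1
     = 677.45 + 17.27 = 694.72 kPa.
For φ = 0 the ½γBN_γ term vanishes, so q_ult is independent of B. q_net = 694.72 − 17.27 = 677.45 kPa; q_all(net) = 677.45/3 = 225.82 kPa.
Required width B = w / q_all(net) = 569 / 225.82 = 2.52 m.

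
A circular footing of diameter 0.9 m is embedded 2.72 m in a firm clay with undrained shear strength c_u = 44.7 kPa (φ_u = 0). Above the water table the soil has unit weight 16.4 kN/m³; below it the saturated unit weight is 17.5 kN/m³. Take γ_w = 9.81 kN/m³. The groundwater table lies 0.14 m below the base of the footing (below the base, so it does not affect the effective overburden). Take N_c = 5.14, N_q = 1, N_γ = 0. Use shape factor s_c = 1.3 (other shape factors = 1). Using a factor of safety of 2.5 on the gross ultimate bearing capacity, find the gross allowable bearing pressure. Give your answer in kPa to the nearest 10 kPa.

Overburden at base level: q = 16.4 × 2.72 = 44.608 kPa.
Cohesion term c·N_c·s_c = 44.7 × 5.14 × 1.3 = 298.69 kPa; surcharge term q·N_q = 44.608 × 1 = 44.608 kPa.
q_ult = 298.69 + 44.608 = 343.29 kPa.
q_all = 343.29 / 2.5 = 137.32 kPa.

q_all ≈ 140 kPa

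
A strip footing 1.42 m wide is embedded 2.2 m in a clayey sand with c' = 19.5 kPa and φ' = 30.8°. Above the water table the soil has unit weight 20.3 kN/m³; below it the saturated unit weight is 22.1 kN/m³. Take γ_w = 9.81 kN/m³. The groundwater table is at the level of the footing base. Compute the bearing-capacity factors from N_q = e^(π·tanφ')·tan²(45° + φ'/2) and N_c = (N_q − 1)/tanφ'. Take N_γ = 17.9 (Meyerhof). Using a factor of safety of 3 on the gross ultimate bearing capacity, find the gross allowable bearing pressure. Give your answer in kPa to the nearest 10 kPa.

q_all ≈ 560 kPa

N_q = e^(π·tan30.8°)·tan²(60.4°) = 20.16; N_c = (N_q − 1)/tanφ' = 32.14.
Effective surcharge at the founding depth q = γ·D_f = 20.3 × 2.2 = 44.66 kPa.
The water table coincides with the base, so in the self-weight term γ → γ' = 12.29 kN/m³.
q_ult = c·N_c + q·N_q + 0.5·γ·B·N_γ
     = 19.5 × 32.143 + 44.66 × 20.161 + 0.5 × 12.29 × 1.42 × 17.9
     = 626.79 + 900.39 + 156.19 = 1683.4 kPa.
q_all = 1683.4 / 3 = 561.13 kPa.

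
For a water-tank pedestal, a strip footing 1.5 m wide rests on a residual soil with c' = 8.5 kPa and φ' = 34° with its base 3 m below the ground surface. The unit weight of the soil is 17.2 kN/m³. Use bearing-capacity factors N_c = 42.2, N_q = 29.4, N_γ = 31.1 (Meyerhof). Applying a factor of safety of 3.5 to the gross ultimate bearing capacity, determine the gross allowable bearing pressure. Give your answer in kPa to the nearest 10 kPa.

Effective surcharge at the founding depth q = γ·D_f = 17.2 × 3 = 51.6 kPa.
q_ult = c·N_c + q·N_q + 0.5·γ·B·N_γ
     = 8.5 × 42.2 + 51.6 × 29.4 + 0.5 × 17.2 × 1.5 × 31.1
     = 358.7 + 1517 + 401.19 = 2276.9 kPa.
q_all = q_ult / FS = 2276.9 / 3.5 = 650.55 kPa.

q_all ≈ 650 kPa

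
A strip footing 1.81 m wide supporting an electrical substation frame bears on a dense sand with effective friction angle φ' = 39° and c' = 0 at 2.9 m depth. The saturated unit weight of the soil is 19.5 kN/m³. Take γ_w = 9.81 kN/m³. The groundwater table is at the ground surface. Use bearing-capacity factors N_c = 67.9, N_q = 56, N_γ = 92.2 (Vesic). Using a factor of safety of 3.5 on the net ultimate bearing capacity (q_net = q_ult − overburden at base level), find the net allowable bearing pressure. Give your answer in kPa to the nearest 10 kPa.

q_all(net) ≈ 670 kPa

With the water table at the surface the whole profile is submerged: γ' = 19.5 − 9.81 = 9.69 kN/m³, so q = γ'·D_f = 28.101 kPa; the same γ' applies in the ½γBN_γ term.
q_ult = q·N_q + 0.5·γ·B·N_γ
     = 28.101 × 56 + 0.5 × 9.69 × 1.81 × 92.2
     = 1573.7 + 808.54 = 2382.2 kPa.
q_net = 2382.2 − 28.101 = 2354.1 kPa.
q_all(net) = 2354.1 / 3.5 = 672.6 kPa.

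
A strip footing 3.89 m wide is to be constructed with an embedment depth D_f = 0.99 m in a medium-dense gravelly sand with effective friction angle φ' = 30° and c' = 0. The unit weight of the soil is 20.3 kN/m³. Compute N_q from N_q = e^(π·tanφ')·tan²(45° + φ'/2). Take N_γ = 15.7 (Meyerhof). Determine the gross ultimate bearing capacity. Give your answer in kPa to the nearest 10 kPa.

q_ult ≈ 990 kPa

tan30° = 0.5774, so N_q = e^(π×0.5774)·tan²(60°) = 6.134 × 3.0 = 18.4.
q = γ·D_f = 20.3 × 0.99 = 20.097 kPa.
q·N_q = 20.097 × 18.401 = 369.81 kPa
0.5·γ·B·N_γ = 0.5 × 20.3 × 3.89 × 15.7 = 619.89 kPa
q_ult = 369.81 + 619.89 = 989.7 kPa.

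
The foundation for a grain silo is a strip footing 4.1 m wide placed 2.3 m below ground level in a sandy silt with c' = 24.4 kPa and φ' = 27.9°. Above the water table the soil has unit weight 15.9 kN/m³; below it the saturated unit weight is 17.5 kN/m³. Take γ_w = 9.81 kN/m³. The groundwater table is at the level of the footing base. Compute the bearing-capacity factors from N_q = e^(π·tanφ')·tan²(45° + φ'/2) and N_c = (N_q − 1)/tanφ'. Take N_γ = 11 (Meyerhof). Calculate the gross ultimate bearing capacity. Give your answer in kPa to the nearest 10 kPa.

q_ult ≈ 1330 kPa

tan27.9° = 0.5295, so N_q = e^(π×0.5295)·tan²(58.95°) = 5.277 × 2.759 = 14.56.
N_c = (14.56 − 1)/tan27.9° = 25.61.
Overburden at base level: q = 15.9 × 2.3 = 36.57 kPa.
Below the base the soil is submerged, so the ½γBN_γ term uses γ' = 17.5 − 9.81 = 7.69 kN/m³.
Cohesion term c·N_c = 24.4 × 25.609 = 624.85 kPa; surcharge term q·N_q = 36.57 × 14.559 = 532.43 kPa; self-weight term 0.5·γ·B·N_γ = 0.5 × 7.69 × 4.1 × 11 = 173.41 kPa.
q_ult = 624.85 + 532.43 + 173.41 = 1330.7 kPa.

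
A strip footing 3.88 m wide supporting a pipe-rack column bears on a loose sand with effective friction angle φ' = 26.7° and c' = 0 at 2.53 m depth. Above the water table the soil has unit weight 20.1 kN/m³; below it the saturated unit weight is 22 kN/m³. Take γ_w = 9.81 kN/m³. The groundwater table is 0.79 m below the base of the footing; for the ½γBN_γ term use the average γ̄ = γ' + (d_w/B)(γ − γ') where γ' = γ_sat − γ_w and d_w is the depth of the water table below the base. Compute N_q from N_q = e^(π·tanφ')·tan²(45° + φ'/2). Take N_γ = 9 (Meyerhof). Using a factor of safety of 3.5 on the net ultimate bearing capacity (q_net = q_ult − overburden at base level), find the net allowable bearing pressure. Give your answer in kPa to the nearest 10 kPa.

N_q = e^(π·tan26.7°)·tan²(58.35°) = 12.78.
Effective surcharge at the founding depth q = γ·D_f = 20.1 × 2.53 = 50.853 kPa.
With d_w = 0.79 m < B, γ̄ = 12.19 + (0.79/3.88) × (20.1 − 12.19) = 13.801 kN/m³.
q_ult = q·N_q + 0.5·γ·B·N_γ
     = 50.853 × 12.778 + 0.5 × 13.801 × 3.88 × 9
     = 649.82 + 240.96 = 890.77 kPa.
q_net = 890.77 − 50.853 = 839.92 kPa.
q_all(net) = 839.92 / 3.5 = 239.98 kPa.

q_all(net) ≈ 240 kPa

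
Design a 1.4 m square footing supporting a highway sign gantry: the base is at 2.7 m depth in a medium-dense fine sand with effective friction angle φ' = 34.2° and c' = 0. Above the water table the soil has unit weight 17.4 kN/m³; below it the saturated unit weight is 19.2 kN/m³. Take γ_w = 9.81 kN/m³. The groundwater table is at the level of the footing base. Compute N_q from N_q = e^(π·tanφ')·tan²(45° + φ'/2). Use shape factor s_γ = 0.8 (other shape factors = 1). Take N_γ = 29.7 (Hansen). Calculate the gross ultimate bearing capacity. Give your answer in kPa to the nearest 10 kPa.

tan34.2° = 0.6796, so N_q = e^(π×0.6796)·tan²(62.1°) = 8.457 × 3.567 = 30.17.
Effective surcharge at the founding depth q = γ·D_f = 17.4 × 2.7 = 46.98 kPa.
The water table coincides with the base, so in the self-weight term γ → γ' = 9.39 kN/m³.
q_ult = q·N_q + 0.5·γ·B·N_γ·s_γ
     = 46.98 × 30.168 + 0.5 × 9.39 × 1.4 × 29.7 × 0.8
     = 1417.3 + 156.17 = 1573.5 kPa.

q_ult ≈ 1570 kPa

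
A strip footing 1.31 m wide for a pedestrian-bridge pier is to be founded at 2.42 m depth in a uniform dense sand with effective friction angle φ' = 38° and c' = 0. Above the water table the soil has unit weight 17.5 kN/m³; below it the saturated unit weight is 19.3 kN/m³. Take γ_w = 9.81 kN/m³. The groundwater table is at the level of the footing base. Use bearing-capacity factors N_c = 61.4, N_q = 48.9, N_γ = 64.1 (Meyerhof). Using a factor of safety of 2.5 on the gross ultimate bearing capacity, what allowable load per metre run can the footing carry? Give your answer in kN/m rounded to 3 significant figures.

≈ 1290 kN/m

Effective surcharge at the founding depth q = γ·D_f = 17.5 × 2.42 = 42.35 kPa.
The water table coincides with the base, so in the self-weight term γ → γ' = 9.49 kN/m³.
q_ult = q·N_q + 0.5·γ·B·N_γ
     = 42.35 × 48.9 + 0.5 × 9.49 × 1.31 × 64.1
     = 2070.9 + 398.44 = 2469.4 kPa.
Gross allowable pressure q_all = 2469.4 / 2.5 = 987.74 kPa.
Allowable wall load = q_all × B = 987.74 × 1.31 = 1293.9 kN per metre run.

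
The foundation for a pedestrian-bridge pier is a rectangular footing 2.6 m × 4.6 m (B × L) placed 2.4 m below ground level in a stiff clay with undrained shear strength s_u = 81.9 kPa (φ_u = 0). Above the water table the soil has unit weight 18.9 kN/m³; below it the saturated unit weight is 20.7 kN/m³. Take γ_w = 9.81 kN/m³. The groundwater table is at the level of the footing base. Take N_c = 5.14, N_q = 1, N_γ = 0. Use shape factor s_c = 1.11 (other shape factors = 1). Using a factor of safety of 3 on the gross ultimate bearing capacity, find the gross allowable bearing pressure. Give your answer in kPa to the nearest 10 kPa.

q_all ≈ 170 kPa

Overburden at base level: q = 18.9 × 2.4 = 45.36 kPa.
Cohesion term c·N_c·s_c = 81.9 × 5.14 × 1.11 = 467.27 kPa; surcharge term q·N_q = 45.36 × 1 = 45.36 kPa.
q_ult = 467.27 + 45.36 = 512.63 kPa.
q_all = 512.63 / 3 = 170.88 kPa.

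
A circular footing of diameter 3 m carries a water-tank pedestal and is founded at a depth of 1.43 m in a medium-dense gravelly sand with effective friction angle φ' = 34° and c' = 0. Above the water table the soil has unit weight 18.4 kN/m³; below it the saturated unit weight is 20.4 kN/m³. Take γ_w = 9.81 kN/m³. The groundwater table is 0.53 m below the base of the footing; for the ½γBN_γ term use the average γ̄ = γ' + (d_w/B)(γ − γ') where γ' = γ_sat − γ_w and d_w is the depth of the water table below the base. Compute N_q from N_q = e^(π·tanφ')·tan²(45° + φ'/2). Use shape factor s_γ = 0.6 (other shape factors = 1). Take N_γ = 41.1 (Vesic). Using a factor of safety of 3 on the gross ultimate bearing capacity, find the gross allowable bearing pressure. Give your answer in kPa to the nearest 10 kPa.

N_q = e^(π·tan34°)·tan²(62°) = 29.44.
Overburden at base level: q = 18.4 × 1.43 = 26.312 kPa.
The water table is 0.53 m below the base (< B = 3 m), so the ½γBN_γ term uses γ̄ = γ' + (d_w/B)(γ − γ') = 10.59 + (0.53/3)(18.4 − 10.59) = 11.97 kN/m³.
Surcharge term q·N_q = 26.312 × 29.44 = 774.62 kPa; self-weight term 0.5·γ·B·N_γ·s_γ = 0.5 × 11.97 × 3 × 41.1 × 0.6 = 442.76 kPa.
q_ult = 774.62 + 442.76 = 1217.4 kPa.
q_all = 1217.4 / 3 = 405.79 kPa.

q_all ≈ 410 kPa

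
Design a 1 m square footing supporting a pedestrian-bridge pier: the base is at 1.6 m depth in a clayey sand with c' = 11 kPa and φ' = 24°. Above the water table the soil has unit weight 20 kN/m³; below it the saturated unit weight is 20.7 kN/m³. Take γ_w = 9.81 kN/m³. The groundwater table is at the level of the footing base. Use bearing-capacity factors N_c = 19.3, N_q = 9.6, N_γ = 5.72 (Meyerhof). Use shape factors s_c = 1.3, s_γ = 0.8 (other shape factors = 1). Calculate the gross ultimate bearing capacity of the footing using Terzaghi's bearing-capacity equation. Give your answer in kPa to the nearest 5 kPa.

q = γ·D_f = 20 × 1.6 = 32 kPa.
For the ½γBN_γ term take γ' = 20.7 − 9.81 = 10.89 kN/m³ (soil below base is submerged).
c·N_c·s_c = 11 × 19.3 × 1.3 = 275.99 kPa
q·N_q = 32 × 9.6 = 307.2 kPa
0.5·γ·B·N_γ·s_γ = 0.5 × 10.89 × 1 × 5.72 × 0.8 = 24.916 kPa
q_ult = 275.99 + 307.2 + 24.916 = 608.11 kPa.

q_ult ≈ 610 kPa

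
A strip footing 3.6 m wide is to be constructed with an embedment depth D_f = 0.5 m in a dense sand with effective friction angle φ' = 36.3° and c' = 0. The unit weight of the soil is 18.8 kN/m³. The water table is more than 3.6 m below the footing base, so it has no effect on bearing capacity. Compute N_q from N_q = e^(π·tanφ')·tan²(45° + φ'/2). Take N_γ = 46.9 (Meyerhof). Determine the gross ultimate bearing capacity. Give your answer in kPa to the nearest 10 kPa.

q_ult ≈ 1960 kPa

tan36.3° = 0.7346, so N_q = e^(π×0.7346)·tan²(63.15°) = 10.052 × 3.902 = 39.22.
Overburden at base level: q = 18.8 × 0.5 = 9.4 kPa.
Surcharge term q·N_q = 9.4 × 39.222 = 368.69 kPa; self-weight term 0.5·γ·B·N_γ = 0.5 × 18.8 × 3.6 × 46.9 = 1587.1 kPa.
q_ult = 368.69 + 1587.1 = 1955.8 kPa.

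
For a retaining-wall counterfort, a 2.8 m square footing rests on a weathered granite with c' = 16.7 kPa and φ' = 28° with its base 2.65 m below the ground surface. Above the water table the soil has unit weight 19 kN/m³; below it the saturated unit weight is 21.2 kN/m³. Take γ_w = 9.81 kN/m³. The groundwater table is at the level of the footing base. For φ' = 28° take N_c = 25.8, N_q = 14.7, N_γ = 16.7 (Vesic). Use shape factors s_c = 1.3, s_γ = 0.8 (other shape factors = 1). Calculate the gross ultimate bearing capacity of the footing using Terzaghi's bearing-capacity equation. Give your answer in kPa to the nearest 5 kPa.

q_ult ≈ 1515 kPa

q = γ·D_f = 19 × 2.65 = 50.35 kPa.
For the ½γBN_γ term take γ' = 21.2 − 9.81 = 11.39 kN/m³ (soil below base is submerged).
c·N_c·s_c = 16.7 × 25.8 × 1.3 = 560.12 kPa
q·N_q = 50.35 × 14.7 = 740.14 kPa
0.5·γ·B·N_γ·s_γ = 0.5 × 11.39 × 2.8 × 16.7 × 0.8 = 213.04 kPa
q_ult = 560.12 + 740.14 + 213.04 = 1513.3 kPa.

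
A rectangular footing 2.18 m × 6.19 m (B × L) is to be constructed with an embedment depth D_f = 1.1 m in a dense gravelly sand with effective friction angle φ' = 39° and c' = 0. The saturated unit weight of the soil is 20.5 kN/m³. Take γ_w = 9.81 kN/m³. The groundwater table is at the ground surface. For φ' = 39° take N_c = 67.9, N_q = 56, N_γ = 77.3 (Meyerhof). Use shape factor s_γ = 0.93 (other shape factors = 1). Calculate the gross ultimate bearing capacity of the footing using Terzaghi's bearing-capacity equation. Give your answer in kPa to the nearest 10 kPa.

q_ult ≈ 1500 kPa

γ' = 20.5 − 9.81 = 10.69 kN/m³ (submerged throughout). q = 10.69 × 1.1 = 11.759 kPa; the same γ' applies in the ½γBN_γ term.
q·N_q = 11.759 × 56 = 658.5 kPa
0.5·γ·B·N_γ·s_γ = 0.5 × 10.69 × 2.18 × 77.3 × 0.93 = 837.66 kPa
q_ult = 658.5 + 837.66 = 1496.2 kPa.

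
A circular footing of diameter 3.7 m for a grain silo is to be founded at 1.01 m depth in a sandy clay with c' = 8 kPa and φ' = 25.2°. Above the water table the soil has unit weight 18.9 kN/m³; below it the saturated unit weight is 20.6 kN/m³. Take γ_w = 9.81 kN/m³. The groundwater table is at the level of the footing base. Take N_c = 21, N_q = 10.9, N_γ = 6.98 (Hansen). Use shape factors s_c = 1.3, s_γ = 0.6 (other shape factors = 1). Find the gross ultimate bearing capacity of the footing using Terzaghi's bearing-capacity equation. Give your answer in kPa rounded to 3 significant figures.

q = γ·D_f = 18.9 × 1.01 = 19.089 kPa.
For the ½γBN_γ term take γ' = 20.6 − 9.81 = 10.79 kN/m³ (soil below base is submerged).
c·N_c·s_c = 8 × 21 × 1.3 = 218.4 kPa
q·N_q = 19.089 × 10.9 = 208.07 kPa
0.5·γ·B·N_γ·s_γ = 0.5 × 10.79 × 3.7 × 6.98 × 0.6 = 83.599 kPa
q_ult = 218.4 + 208.07 + 83.599 = 510.07 kPa.

q_ult ≈ 510 kPa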